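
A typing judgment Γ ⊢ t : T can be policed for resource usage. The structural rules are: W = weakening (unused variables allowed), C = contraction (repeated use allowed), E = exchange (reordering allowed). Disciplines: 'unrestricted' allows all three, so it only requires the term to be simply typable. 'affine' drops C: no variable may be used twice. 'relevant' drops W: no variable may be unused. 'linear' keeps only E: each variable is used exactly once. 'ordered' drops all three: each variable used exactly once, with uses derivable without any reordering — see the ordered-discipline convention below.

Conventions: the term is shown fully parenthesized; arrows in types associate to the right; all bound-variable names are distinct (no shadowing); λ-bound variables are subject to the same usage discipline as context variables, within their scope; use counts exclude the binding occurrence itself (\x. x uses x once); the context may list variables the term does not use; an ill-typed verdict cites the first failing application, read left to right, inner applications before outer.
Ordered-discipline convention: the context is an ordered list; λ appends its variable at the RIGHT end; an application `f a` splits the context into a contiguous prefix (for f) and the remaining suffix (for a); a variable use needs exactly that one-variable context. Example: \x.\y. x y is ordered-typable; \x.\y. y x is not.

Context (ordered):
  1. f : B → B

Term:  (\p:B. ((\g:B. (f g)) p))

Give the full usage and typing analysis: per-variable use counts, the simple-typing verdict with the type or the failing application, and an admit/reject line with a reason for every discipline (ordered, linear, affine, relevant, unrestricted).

counts: f ×1; p [bound] ×1; g [bound] ×1
left-to-right use order: f, g, p
typing: well-typed at B → B
ordered ✓ (f, p, g: once each, no exchange needed)
linear ✓ (f, p, g: one use apiece)
affine ✓ (none of f, p, g used more than once)
relevant ✓ (f, p, g: all used, weakening unneeded)
unrestricted ✓ (typability at B → B is all that's needed)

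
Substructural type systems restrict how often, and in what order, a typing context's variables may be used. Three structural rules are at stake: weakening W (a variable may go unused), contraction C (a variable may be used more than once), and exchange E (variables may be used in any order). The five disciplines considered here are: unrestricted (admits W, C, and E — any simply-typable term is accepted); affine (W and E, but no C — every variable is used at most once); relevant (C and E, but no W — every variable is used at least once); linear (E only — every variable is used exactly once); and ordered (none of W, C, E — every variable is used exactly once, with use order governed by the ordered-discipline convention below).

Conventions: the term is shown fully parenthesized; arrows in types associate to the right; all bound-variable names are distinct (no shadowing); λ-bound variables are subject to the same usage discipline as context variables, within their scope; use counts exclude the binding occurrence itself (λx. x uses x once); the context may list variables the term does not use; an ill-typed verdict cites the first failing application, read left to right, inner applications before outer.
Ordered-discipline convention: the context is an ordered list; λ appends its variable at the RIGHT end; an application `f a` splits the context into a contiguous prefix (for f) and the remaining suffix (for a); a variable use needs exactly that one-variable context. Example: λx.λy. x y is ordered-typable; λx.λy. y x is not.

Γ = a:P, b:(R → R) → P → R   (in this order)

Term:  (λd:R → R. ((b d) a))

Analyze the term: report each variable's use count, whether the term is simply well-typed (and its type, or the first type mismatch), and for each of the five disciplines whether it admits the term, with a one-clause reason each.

use counts: a ×1, b ×1, d (λ-bound) ×1
use order (left to right): b, d, a
typing: well-typed at (R → R) → R
ordered: ✗ — use order b, d, a needs exchange
linear: ✓ — single use per variable (a, b, d)
affine: ✓ — a, b, d: no repeats, contraction unneeded
relevant: ✓ — none of a, b, d goes unused
unrestricted: ✓ — type-checks ((R → R) → R) and nothing is barred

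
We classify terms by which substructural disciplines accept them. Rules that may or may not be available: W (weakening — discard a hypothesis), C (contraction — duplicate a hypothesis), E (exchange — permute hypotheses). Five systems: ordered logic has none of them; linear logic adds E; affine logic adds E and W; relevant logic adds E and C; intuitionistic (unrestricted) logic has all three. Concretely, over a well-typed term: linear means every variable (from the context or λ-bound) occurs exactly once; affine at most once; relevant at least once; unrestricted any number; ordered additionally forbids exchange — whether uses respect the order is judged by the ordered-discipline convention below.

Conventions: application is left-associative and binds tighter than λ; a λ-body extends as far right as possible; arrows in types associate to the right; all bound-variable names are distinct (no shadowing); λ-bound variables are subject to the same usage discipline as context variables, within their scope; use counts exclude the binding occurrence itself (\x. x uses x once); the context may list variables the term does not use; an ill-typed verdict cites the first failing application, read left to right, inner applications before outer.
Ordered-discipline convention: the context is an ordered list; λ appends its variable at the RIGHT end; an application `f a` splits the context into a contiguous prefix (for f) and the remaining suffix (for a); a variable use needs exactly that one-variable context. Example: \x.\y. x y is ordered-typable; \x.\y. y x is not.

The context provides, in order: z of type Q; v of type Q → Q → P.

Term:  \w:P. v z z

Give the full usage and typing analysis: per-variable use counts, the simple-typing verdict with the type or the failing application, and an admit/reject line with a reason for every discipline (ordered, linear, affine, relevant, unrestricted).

counts: z: 2; v: 1; w [bound]: 0
left-to-right use order: v, z, z
typing: the term checks, with type P → P
ordered: ✗, needs contraction — z ×2; w never used (weakening)
linear: ✗, needs contraction — z ×2; w never used (weakening)
affine: ✗, needs contraction — z ×2
relevant: ✗, w never used (weakening)
unrestricted: ✓, type-checks (P → P) and nothing is barred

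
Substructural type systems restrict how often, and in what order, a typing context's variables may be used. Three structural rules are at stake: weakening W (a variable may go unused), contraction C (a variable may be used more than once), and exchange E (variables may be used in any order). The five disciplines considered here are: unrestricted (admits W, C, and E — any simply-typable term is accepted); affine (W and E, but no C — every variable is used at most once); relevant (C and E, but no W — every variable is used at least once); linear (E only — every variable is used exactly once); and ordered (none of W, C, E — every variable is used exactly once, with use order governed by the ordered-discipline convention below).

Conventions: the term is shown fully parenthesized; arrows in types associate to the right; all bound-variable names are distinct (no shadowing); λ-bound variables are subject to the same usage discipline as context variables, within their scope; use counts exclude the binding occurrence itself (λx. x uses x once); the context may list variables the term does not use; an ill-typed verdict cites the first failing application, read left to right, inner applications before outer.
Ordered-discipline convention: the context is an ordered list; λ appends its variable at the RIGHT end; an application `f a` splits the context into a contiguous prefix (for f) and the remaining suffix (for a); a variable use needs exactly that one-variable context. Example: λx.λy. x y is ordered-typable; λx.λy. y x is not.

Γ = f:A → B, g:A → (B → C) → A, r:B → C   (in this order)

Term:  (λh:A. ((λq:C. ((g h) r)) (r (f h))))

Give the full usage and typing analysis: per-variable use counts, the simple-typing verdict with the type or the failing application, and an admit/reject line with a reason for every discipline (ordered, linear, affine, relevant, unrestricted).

use counts: f=1; g=1; r=2; h (bound)=2; q (bound)=0
order of uses: g, h, r, r, f, h
typing: well-typed at A → A
ordered: ✗ — repeated use of r ×2, h ×2; unused: q — weakening required
linear: ✗ — repeated use of r ×2, h ×2; unused: q — weakening required
affine: ✗ — repeated use of r ×2, h ×2
relevant: ✗ — unused: q — weakening required
unrestricted: ✓ — type-checks (A → A) and nothing is barred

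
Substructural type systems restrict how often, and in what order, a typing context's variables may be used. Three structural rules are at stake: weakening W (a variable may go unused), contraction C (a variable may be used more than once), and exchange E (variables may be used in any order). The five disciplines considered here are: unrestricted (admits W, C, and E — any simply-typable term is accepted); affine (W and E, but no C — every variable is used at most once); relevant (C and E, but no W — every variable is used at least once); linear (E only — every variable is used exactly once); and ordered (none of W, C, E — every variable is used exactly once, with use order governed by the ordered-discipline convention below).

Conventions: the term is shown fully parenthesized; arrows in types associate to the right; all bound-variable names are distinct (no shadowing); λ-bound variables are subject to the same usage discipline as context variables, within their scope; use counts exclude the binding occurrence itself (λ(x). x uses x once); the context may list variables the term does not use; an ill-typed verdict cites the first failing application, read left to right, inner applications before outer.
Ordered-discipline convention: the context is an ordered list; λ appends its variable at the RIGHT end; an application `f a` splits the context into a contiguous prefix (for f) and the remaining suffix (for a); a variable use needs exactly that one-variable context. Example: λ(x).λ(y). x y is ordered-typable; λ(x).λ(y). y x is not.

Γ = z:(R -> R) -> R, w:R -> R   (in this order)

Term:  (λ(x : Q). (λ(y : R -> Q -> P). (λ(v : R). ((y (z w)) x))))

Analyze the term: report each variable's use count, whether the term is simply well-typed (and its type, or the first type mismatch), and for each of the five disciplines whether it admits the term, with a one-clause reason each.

counts: z=1, w=1, x [bound]=1, y [bound]=1, v [bound]=0
uses in reading order: y, z, w, x
typing: well-typed — term : Q -> (R -> Q -> P) -> R -> P
ordered ✗ (unused: v — weakening required)
linear ✗ (unused: v — weakening required)
affine ✓ (at most one use each (z, w, x, y, v))
relevant ✗ (unused: v — weakening required)
unrestricted ✓ (simply typable at Q -> (R -> Q -> P) -> R -> P; W, C, E all held)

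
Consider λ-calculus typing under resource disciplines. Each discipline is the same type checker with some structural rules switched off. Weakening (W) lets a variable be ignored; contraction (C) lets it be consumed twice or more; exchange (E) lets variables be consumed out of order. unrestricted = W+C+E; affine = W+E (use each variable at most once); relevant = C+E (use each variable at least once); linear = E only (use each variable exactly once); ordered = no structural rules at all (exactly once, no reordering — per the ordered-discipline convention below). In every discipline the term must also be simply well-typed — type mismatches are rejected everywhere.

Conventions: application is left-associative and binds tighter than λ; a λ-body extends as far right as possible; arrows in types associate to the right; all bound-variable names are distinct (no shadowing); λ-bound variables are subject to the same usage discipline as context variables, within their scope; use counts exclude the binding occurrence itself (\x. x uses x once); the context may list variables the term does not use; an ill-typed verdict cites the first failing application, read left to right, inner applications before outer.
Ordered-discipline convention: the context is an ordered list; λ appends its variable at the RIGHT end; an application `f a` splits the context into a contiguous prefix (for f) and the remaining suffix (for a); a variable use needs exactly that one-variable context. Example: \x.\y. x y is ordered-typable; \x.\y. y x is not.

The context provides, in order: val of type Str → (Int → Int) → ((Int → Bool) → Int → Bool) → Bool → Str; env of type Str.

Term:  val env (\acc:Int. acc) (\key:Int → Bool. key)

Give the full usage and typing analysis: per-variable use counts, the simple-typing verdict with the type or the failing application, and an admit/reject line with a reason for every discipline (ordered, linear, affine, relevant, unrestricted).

variable uses: val: 1×; env: 1×; acc (bound): 1×; key (bound): 1×
use order (left to right): val, env, acc, key
typing: well-typed — term : Bool → Str
ordered ✓ (val, env, acc, key once each; derivable with no W/C/E)
linear ✓ (exactly-once usage across val, env, acc, key)
affine ✓ (at most one use each (val, env, acc, key))
relevant ✓ (val, env, acc, key: all used, weakening unneeded)
unrestricted ✓ (simply typable at Bool → Str; W, C, E all held)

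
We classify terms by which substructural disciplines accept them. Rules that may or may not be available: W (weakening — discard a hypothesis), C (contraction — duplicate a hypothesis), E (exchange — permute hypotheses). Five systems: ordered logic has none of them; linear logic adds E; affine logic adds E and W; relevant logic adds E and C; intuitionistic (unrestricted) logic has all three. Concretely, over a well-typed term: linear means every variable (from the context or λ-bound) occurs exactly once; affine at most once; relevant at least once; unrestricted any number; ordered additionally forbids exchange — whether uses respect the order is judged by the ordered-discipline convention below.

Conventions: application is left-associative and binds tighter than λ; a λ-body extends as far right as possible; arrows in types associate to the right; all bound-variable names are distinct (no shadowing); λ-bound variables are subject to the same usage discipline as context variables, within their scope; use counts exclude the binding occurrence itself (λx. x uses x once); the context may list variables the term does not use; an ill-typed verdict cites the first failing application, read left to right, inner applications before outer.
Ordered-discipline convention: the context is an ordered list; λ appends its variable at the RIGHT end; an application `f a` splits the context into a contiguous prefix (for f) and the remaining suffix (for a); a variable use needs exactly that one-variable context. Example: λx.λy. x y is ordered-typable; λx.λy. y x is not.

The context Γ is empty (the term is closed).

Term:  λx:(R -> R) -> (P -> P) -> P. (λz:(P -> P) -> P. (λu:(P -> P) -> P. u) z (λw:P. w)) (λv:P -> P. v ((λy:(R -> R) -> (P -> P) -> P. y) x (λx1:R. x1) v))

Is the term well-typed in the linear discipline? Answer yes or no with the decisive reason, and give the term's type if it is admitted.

no — uses contraction: v ×2
counts: x [bound]: 1×; z [bound]: 1×; u [bound]: 1×; w [bound]: 1×; v [bound]: 2×; y [bound]: 1×; x1 [bound]: 1×
left-to-right use order: u, z, w, v, y, x, x1, v
typing: the term checks, with type ((R -> R) -> (P -> P) -> P) -> P
across the five disciplines: ordered ✗, linear ✗, affine ✗, relevant ✓, unrestricted ✓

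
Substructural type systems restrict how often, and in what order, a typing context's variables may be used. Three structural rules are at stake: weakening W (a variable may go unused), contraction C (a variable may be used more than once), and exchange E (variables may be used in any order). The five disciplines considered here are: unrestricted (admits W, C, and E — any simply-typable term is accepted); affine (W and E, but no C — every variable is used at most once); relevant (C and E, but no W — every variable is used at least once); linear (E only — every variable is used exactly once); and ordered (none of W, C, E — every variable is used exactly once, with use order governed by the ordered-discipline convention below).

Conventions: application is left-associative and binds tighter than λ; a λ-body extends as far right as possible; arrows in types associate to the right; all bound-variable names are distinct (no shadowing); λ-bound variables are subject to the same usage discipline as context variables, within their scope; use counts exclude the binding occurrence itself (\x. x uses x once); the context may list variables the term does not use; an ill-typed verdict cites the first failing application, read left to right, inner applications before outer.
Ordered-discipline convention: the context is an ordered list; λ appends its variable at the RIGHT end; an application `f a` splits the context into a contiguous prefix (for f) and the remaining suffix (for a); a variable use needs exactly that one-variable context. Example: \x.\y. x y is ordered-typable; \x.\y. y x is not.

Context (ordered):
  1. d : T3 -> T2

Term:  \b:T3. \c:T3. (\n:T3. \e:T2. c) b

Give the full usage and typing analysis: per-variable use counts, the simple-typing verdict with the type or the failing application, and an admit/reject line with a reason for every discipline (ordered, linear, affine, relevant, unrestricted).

variable uses: d ×0, b (λ-bound) ×1, c (λ-bound) ×1, n (λ-bound) ×0, e (λ-bound) ×0
left-to-right use order: c, b
typing: well-typed — term : T3 -> T3 -> T2 -> T3
ordered: ✗ — d, n, e left unused
linear: ✗ — d, n, e left unused
affine: ✓ — d, b, c, n, e: no repeats, contraction unneeded
relevant: ✗ — d, n, e left unused
unrestricted: ✓ — well-typed at T3 -> T3 -> T2 -> T3; no restrictions here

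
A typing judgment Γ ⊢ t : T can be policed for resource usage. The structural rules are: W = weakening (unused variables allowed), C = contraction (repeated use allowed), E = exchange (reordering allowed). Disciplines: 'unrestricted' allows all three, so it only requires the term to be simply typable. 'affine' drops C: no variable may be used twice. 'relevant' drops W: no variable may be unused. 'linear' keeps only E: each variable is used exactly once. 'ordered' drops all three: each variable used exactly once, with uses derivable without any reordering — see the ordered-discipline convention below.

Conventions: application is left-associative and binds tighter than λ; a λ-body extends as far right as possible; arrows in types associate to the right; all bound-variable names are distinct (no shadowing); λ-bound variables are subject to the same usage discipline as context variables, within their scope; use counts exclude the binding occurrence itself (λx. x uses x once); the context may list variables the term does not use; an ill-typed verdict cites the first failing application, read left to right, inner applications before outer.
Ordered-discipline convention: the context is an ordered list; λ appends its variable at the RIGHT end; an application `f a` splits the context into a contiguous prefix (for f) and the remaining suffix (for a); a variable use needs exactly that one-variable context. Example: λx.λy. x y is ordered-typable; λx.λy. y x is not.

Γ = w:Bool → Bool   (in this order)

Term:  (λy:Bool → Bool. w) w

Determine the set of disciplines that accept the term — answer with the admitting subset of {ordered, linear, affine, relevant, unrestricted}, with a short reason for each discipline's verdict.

admitted in: unrestricted
use counts: w=2, y (λ-bound)=0
uses in reading order: w, w
typing: well-typed at Bool → Bool
ordered: ✗, w ×2 used more than once (contraction); unused: y — weakening required
linear: ✗, w ×2 used more than once (contraction); unused: y — weakening required
affine: ✗, w ×2 used more than once (contraction)
relevant: ✗, unused: y — weakening required
unrestricted: ✓, typability at Bool → Bool is all that's needed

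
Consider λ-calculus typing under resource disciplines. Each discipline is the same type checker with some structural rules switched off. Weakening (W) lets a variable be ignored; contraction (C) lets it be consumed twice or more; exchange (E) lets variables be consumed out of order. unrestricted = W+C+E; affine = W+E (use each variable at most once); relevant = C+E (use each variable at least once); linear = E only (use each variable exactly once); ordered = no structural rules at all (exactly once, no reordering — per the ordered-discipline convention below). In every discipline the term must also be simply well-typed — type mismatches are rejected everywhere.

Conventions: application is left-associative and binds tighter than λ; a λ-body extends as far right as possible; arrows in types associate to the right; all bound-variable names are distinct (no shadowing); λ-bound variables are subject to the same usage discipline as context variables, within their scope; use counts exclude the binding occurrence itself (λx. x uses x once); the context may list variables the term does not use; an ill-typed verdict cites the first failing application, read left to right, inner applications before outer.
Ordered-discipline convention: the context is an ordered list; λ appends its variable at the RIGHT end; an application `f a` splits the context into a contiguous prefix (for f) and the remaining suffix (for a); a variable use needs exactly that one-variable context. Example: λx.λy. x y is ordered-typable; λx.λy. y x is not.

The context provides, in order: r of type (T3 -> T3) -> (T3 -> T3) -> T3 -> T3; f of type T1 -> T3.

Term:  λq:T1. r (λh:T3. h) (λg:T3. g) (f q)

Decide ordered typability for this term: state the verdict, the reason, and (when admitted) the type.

yes — one use each (r, f, q, h, g); ordered split holds; term : T1 -> T3
use counts: r=1; f=1; q (λ-bound)=1; h (λ-bound)=1; g (λ-bound)=1
order of uses: r, h, g, f, q
typing: the term checks, with type T1 -> T3
across the five disciplines: ordered ✓; linear ✓; affine ✓; relevant ✓; unrestricted ✓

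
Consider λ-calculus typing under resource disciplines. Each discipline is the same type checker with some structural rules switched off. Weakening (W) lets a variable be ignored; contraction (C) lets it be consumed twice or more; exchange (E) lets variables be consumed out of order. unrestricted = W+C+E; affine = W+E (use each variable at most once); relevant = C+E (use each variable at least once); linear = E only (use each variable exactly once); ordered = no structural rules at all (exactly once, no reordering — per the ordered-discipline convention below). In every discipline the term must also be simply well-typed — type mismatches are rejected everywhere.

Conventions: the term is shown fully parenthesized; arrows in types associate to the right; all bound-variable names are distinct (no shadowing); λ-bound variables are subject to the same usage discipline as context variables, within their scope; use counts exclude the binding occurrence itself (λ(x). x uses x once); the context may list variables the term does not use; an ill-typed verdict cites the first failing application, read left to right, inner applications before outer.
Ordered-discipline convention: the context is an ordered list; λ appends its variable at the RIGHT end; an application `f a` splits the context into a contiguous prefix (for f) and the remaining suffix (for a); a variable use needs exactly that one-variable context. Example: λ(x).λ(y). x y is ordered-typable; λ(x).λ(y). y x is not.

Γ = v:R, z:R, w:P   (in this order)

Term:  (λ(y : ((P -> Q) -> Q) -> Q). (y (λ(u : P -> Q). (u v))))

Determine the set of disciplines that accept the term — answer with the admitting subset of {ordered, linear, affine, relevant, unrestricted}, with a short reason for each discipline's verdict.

accepted by: none
counts: v: 1×; z: 0×; w: 0×; y [bound]: 1×; u [bound]: 1×
uses in reading order: y, u, v
typing: ill-typed: an application expects P but receives R
ordered: ✗ — fails simple typing
linear: ✗ — a type mismatch blocks all five
affine: ✗ — the type mismatch rejects it
relevant: ✗ — not simply typable
unrestricted: ✗ — fails simple typing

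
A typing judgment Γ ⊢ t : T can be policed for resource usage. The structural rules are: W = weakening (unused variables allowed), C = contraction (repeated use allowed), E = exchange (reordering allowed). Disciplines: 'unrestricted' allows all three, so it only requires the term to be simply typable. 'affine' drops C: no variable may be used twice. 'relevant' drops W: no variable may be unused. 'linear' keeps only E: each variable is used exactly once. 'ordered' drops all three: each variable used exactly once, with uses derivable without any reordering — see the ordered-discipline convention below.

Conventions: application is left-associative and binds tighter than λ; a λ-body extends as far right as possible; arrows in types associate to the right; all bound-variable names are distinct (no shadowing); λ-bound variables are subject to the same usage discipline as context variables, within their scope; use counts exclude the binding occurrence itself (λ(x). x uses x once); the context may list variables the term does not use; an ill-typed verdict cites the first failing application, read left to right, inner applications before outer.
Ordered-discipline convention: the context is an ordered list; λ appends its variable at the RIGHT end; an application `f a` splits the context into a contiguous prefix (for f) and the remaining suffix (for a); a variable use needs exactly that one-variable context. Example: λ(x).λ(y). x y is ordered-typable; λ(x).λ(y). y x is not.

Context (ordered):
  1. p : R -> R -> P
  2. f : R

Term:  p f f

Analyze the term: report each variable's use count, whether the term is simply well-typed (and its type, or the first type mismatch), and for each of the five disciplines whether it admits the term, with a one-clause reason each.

use counts: p ×1; f ×2
left-to-right use order: p, f, f
typing: the term checks, with type P
ordered: ✗, repeated use of f ×2
linear: ✗, repeated use of f ×2
affine: ✗, repeated use of f ×2
relevant: ✓, none of p, f goes unused
unrestricted: ✓, type-checks (P) and nothing is barred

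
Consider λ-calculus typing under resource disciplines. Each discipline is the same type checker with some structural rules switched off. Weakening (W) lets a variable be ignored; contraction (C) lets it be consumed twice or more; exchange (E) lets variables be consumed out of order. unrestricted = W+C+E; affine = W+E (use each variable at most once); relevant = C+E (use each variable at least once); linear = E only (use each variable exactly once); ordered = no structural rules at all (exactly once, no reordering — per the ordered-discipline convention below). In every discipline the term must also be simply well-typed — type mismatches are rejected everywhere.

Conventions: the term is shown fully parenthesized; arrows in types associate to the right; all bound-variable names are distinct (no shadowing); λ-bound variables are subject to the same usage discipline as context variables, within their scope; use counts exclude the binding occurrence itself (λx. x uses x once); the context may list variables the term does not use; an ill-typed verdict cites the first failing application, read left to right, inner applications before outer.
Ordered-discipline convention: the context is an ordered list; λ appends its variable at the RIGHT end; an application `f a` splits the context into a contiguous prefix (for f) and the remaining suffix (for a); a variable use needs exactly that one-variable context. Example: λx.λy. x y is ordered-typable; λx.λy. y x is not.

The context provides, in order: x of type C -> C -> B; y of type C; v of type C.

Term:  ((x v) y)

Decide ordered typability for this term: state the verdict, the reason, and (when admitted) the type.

no — use order x, v, y needs exchange
usage: x=1; y=1; v=1
order of uses: x, v, y
typing: the term checks, with type B
all disciplines: ordered ✗ | linear ✓ | affine ✓ | relevant ✓ | unrestricted ✓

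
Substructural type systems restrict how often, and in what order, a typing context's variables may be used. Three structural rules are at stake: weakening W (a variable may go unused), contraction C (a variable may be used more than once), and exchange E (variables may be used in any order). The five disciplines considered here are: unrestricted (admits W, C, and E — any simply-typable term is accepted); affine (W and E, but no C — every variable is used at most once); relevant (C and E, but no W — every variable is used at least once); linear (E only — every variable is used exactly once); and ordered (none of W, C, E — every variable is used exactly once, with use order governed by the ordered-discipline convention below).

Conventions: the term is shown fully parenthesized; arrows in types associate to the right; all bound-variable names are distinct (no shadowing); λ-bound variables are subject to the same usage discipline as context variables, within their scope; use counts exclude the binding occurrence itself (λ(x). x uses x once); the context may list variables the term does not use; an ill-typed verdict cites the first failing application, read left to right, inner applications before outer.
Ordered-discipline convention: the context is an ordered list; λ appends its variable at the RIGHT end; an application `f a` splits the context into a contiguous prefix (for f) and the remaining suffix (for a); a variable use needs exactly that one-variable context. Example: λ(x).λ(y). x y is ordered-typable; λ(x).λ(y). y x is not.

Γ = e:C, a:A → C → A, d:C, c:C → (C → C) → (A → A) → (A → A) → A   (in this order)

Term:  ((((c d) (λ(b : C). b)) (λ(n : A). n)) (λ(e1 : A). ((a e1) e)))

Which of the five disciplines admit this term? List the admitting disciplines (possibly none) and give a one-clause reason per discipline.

admitting disciplines: linear, affine, relevant, unrestricted
variable uses: e=1, a=1, d=1, c=1, b (bound)=1, n (bound)=1, e1 (bound)=1
order of uses: c, d, b, n, a, e1, e
typing: well-typed — term : A
ordered ✗ (no ordered split (uses run c, d, b, n, a, e1, e))
linear ✓ (each of e, a, d, c, b, n, e1 used exactly once)
affine ✓ (no duplicate uses among e, a, d, c, b, n, e1)
relevant ✓ (none of e, a, d, c, b, n, e1 goes unused)
unrestricted ✓ (typability at A is all that's needed)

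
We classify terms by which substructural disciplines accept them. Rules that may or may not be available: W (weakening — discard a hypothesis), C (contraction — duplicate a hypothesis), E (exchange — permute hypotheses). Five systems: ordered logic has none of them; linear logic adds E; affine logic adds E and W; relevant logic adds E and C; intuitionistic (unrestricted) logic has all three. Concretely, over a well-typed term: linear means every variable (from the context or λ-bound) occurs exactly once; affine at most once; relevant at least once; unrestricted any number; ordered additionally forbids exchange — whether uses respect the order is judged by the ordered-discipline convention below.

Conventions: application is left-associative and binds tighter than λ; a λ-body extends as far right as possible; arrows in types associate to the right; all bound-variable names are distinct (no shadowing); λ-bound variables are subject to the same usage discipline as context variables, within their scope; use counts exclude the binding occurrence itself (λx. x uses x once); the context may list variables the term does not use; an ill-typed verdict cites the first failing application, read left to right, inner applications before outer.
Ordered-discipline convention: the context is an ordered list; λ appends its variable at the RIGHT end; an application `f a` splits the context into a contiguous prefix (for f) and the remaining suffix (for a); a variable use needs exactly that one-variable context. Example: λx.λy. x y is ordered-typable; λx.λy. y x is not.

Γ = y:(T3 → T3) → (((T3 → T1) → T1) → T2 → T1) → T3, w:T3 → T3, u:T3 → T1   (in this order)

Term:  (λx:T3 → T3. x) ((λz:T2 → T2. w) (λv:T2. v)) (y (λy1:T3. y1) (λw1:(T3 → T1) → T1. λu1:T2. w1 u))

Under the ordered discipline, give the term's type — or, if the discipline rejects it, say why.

not well-typed under ordered — z, u1 left unused
use counts: y: 1; w: 1; u: 1; x [bound]: 1; z [bound]: 0; v [bound]: 1; y1 [bound]: 1; w1 [bound]: 1; u1 [bound]: 0
order of uses: x, w, v, y, y1, w1, u
typing: ✓ — T3
summary: ordered ✗; linear ✗; affine ✓; relevant ✗; unrestricted ✓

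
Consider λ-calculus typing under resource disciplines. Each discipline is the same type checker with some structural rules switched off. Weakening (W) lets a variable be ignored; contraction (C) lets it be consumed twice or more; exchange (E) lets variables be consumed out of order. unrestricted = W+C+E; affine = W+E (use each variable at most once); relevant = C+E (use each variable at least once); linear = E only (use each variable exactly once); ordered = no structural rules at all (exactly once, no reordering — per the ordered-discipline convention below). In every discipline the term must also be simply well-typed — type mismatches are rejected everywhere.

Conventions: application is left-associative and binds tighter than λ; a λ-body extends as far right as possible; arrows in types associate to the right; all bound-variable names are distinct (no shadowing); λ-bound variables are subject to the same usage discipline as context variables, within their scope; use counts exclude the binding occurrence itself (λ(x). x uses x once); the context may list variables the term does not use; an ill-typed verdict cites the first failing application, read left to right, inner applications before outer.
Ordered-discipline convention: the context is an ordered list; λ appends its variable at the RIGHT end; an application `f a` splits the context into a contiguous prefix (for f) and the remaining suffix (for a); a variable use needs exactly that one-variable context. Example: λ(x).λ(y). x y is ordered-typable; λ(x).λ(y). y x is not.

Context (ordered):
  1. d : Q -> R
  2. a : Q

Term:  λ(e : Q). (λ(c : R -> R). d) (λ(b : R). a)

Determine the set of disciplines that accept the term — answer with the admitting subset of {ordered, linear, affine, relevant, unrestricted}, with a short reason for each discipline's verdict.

admitted by: none
usage: d=1; a=1; e (bound)=0; c (bound)=0; b (bound)=0
use order (left to right): d, a
typing: ill-typed: a function awaiting R -> R gets R -> Q
ordered: ✗ — a type mismatch blocks all five
linear: ✗ — the type mismatch rejects it
affine: ✗ — not simply typable
relevant: ✗ — fails simple typing
unrestricted: ✗ — a type mismatch blocks all five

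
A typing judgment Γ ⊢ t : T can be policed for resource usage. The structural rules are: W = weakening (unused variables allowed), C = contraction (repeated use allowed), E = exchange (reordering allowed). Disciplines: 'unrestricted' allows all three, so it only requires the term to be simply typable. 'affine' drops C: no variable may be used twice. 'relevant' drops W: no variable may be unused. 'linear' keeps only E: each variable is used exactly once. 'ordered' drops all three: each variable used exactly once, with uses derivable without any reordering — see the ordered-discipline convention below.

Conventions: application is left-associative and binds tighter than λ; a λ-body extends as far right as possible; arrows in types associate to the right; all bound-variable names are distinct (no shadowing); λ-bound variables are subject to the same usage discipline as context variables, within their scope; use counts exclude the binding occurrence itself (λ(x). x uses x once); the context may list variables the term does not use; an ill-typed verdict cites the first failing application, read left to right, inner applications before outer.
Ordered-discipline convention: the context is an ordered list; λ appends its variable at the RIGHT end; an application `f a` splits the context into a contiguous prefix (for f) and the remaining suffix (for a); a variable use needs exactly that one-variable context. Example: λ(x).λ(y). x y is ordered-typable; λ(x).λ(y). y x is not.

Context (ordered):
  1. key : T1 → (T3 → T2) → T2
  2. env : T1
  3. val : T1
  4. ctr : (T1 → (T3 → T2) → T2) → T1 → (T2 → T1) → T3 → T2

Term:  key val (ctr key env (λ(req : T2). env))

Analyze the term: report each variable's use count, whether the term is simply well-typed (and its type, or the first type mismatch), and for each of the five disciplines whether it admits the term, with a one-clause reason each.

usage: key ×2; env ×2; val ×1; ctr ×1; req [bound] ×0
use order (left to right): key, val, ctr, key, env, env
typing: ✓ — T2
ordered: ✗ — needs contraction — key ×2, env ×2; req never used (weakening)
linear: ✗ — needs contraction — key ×2, env ×2; req never used (weakening)
affine: ✗ — needs contraction — key ×2, env ×2
relevant: ✗ — req never used (weakening)
unrestricted: ✓ — typability at T2 is all that's needed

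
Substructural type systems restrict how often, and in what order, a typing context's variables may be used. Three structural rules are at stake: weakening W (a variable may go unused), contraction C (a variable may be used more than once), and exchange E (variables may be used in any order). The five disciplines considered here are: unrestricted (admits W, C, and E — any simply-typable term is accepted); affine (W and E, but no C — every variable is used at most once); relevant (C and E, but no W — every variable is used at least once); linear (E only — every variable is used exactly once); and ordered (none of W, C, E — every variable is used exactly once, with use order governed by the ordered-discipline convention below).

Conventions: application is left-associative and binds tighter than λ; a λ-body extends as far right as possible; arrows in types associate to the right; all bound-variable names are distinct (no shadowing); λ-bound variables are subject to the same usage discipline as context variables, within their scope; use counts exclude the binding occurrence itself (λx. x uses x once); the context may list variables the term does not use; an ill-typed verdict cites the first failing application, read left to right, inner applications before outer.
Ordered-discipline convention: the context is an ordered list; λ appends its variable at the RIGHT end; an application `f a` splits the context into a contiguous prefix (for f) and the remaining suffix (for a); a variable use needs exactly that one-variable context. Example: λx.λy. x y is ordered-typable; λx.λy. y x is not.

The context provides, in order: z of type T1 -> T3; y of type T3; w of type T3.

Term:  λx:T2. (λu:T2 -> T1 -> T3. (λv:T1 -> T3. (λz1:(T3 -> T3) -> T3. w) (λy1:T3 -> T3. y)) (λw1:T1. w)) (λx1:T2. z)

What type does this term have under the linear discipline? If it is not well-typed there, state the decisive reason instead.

not well-typed under linear — needs contraction — w ×2; unused: x, u, v, z1, y1, w1, x1 — weakening required
variable uses: z: 1×, y: 1×, w: 2×, x (bound): 0×, u (bound): 0×, v (bound): 0×, z1 (bound): 0×, y1 (bound): 0×, w1 (bound): 0×, x1 (bound): 0×
left-to-right use order: w, y, w, z
typing: well-typed at T2 -> T3
summary: ordered ✗; linear ✗; affine ✗; relevant ✗; unrestricted ✓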